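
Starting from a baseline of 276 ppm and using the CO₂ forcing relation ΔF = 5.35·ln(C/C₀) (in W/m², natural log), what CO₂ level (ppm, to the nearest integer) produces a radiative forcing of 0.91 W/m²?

C ≈ 327 ppm

Set 5.35 ln(C/276) = 0.91, so ln(C/276) = 0.91/5.35 = 0.17009.
Then C/276 = e^0.17009 = 1.18541, giving C = 276 × 1.18541 = 327.17 ppm.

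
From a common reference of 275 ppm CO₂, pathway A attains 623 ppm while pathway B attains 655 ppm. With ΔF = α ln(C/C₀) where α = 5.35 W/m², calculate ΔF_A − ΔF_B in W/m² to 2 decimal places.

ΔF_A − ΔF_B = -0.27 W/m²

ΔF_A = 5.35 ln(623/275) = 5.35 × 0.81778 = 4.3751 W/m².
ΔF_B = 5.35 ln(655/275) = 5.35 × 0.86786 = 4.6431 W/m².
Difference: 4.3751 − 4.6431 = -0.2680 W/m².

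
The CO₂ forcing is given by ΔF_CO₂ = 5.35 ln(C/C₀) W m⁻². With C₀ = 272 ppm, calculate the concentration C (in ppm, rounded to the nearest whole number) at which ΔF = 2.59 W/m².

C ≈ 441 ppm

Set 5.35 ln(C/272) = 2.59, so ln(C/272) = 2.59/5.35 = 0.48411.
Then C/272 = e^0.48411 = 1.62273, giving C = 272 × 1.62273 = 441.38 ppm.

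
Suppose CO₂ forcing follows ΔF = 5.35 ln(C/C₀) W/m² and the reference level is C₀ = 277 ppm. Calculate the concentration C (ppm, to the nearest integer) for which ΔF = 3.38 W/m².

Set 5.35 ln(C/277) = 3.38, so ln(C/277) = 3.38/5.35 = 0.63178.
Then C/277 = e^0.63178 = 1.88096, giving C = 277 × 1.88096 = 521.03 ppm.

C ≈ 521 ppm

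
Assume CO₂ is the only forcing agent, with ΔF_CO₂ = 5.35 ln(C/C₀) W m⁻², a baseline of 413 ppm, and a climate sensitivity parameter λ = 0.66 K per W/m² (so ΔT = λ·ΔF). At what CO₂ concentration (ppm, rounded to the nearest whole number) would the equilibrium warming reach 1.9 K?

Required forcing: ΔF = ΔT/λ = 1.9/0.66 = 2.8788 W/m².
Then ln(C/413) = ΔF/5.35 = 2.8788/5.35 = 0.53809.
So C = 413 × e^0.53809 = 413 × 1.71273 = 707.36 ppm.

C ≈ 707 ppm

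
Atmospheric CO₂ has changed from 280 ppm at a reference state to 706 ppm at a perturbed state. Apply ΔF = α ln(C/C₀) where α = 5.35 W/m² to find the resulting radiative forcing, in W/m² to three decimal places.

ΔF = 4.948 W/m²

CO₂ absorption bands are partially saturated, so forcing scales with the logarithm of the concentration ratio.
CO₂: 5.35 × ln(706/280) = 5.35 × ln(2.52143) = 5.35 × 0.92483 = 4.9478 W/m².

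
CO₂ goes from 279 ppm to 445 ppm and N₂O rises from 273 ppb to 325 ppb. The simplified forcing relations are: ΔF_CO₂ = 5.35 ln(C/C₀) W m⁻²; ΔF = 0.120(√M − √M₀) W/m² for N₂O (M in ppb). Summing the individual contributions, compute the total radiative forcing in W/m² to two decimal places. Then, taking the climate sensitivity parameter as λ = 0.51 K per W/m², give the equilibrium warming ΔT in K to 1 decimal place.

CO₂: 5.35 × ln(445/279) = 5.35 × ln(1.59498) = 5.35 × 0.46686 = 2.4977 W/m².
N₂O: 0.120 × (√325 − √273) = 0.120 × (18.0278 − 16.5227) = 0.120 × 1.5051 = 0.1806 W/m².
Total ΔF = 2.4977 + 0.1806 = 2.6783 W/m².
ΔT = λ ΔF = 0.51 × 2.68 = 1.3668 K.

ΔF = 2.68 W/m²; ΔT = 1.4 K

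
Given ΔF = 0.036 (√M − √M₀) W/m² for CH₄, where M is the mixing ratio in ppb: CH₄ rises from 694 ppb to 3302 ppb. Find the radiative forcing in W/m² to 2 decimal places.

ΔF = 1.12 W/m²

CH₄: 0.036 × (√3302 − √694) = 0.036 × (57.4630 − 26.3439) = 0.036 × 31.1191 = 1.1203 W/m².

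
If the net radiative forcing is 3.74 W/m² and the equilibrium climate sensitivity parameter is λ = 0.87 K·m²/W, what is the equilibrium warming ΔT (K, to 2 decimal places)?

ΔT = 3.25 K

ΔT = λ ΔF = 0.87 × 3.74 = 3.2538 K.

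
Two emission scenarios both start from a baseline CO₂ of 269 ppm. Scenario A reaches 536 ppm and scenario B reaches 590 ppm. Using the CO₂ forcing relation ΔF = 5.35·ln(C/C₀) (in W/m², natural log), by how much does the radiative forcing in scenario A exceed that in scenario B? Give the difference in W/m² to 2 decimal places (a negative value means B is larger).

ΔF_A = 5.35 ln(536/269) = 5.35 × 0.68942 = 3.6884 W/m².
ΔF_B = 5.35 ln(590/269) = 5.35 × 0.78541 = 4.2019 W/m².
Difference: 3.6884 − 4.2019 = -0.5135 W/m².

ΔF_A − ΔF_B = -0.51 W/m²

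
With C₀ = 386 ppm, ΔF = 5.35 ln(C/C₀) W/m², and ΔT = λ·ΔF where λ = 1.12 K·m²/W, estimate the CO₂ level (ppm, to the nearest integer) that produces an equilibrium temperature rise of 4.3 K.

C ≈ 791 ppm

Required forcing: ΔF = ΔT/λ = 4.3/1.12 = 3.8393 W/m².
Then ln(C/386) = ΔF/5.35 = 3.8393/5.35 = 0.71763.
So C = 386 × e^0.71763 = 386 × 2.04957 = 791.13 ppm.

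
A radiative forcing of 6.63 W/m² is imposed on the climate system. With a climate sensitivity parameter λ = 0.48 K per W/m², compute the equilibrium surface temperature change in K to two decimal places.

ΔT = 3.18 K

ΔT = λ ΔF = 0.48 × 6.63 = 3.1824 K.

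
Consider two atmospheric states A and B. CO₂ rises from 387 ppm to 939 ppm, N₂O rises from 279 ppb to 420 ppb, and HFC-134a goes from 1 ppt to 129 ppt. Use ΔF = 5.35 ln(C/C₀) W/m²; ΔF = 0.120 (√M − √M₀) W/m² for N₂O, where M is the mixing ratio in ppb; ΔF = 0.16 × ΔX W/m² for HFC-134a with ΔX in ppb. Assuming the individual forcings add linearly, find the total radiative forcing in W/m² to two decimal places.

ΔF = 5.22 W/m²

CO₂: 5.35 × ln(939/387) = 5.35 × ln(2.42636) = 5.35 × 0.88639 = 4.7422 W/m².
N₂O: 0.120 × (√420 − √279) = 0.120 × (20.4939 − 16.7033) = 0.120 × 3.7906 = 0.4549 W/m².
HFC-134a: Δ = 129 − 1 = 128 ppt = 0.128 ppb; ΔF = 0.16 × 0.128 = 0.0205 W/m².
Total ΔF = 4.7422 + 0.4549 + 0.0205 = 5.2176 W/m².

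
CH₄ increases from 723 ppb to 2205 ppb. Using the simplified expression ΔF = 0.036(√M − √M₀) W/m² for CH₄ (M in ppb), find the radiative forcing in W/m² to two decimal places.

CH₄: 0.036 × (√2205 − √723) = 0.036 × (46.9574 − 26.8887) = 0.036 × 20.0687 = 0.7225 W/m².

ΔF = 0.72 W/m²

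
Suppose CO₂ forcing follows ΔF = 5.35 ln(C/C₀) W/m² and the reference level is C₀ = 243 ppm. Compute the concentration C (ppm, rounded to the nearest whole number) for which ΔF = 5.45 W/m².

C ≈ 673 ppm

Set 5.35 ln(C/243) = 5.45, so ln(C/243) = 5.45/5.35 = 1.01869.
Then C/243 = e^1.01869 = 2.76956, giving C = 243 × 2.76956 = 673.00 ppm.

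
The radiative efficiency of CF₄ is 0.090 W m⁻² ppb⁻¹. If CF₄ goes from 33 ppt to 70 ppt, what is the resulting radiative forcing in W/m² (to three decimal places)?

CF₄: Δ = 70 − 33 = 37 ppt = 0.037 ppb; ΔF = 0.090 × 0.037 = 0.0033 W/m².

ΔF = 0.003 W/m²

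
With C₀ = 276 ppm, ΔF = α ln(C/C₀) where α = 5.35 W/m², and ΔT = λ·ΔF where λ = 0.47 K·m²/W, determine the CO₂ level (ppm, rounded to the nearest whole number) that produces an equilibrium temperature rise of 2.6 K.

Required forcing: ΔF = ΔT/λ = 2.6/0.47 = 5.5319 W/m².
Then ln(C/276) = ΔF/5.35 = 5.5319/5.35 = 1.03400.
So C = 276 × e^1.03400 = 276 × 2.81229 = 776.19 ppm.

C ≈ 776 ppm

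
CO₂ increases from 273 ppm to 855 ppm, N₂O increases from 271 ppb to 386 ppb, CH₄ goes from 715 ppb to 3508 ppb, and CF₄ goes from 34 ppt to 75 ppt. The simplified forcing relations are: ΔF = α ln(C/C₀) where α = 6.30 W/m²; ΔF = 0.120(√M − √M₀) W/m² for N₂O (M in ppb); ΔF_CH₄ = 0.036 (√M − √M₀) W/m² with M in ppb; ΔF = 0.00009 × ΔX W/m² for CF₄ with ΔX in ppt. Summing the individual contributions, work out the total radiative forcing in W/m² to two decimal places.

ΔF = 8.75 W/m²

CO₂: 6.30 × ln(855/273) = 6.30 × ln(3.13187) = 6.30 × 1.14163 = 7.1923 W/m².
N₂O: 0.120 × (√386 − √271) = 0.120 × (19.6469 − 16.4621) = 0.120 × 3.1848 = 0.3822 W/m².
CH₄: 0.036 × (√3508 − √715) = 0.036 × (59.2284 − 26.7395) = 0.036 × 32.4889 = 1.1696 W/m².
CF₄: ΔF = 0.00009 × (75 − 34) = 0.00009 × 41 = 0.0037 W/m².
Total ΔF = 7.1923 + 0.3822 + 1.1696 + 0.0037 = 8.7478 W/m².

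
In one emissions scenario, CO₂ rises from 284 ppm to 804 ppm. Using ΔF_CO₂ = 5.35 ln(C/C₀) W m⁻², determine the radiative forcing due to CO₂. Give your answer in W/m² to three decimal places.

CO₂ absorption bands are partially saturated, so forcing scales with the logarithm of the concentration ratio.
CO₂: 5.35 × ln(804/284) = 5.35 × ln(2.83099) = 5.35 × 1.04063 = 5.5674 W/m².

ΔF = 5.567 W/m²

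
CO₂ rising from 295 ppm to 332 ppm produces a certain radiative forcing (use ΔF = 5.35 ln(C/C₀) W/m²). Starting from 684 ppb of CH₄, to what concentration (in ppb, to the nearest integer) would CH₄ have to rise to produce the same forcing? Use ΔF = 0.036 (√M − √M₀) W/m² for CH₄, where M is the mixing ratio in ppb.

CO₂ forcing: 5.35 × ln(332/295) = 5.35 × 0.118160 = 0.63216 W/m².
Set 0.036(√M − √684) = 0.63216: √M = 0.63216/0.036 + √684 = 17.5600 + 26.1534 = 43.7134.
M = (43.7134)² = 1910.86 ppb.

M ≈ 1911 ppb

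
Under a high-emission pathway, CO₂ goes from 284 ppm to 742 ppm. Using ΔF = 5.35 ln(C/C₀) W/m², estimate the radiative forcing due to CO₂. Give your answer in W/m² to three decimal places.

CO₂ absorption bands are partially saturated, so forcing scales with the logarithm of the concentration ratio.
CO₂: 5.35 × ln(742/284) = 5.35 × ln(2.61268) = 5.35 × 0.96038 = 5.1380 W/m².

ΔF = 5.138 W/m²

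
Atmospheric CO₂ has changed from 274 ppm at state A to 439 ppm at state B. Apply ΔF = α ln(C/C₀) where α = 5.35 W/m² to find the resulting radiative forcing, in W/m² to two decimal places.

CO₂: 5.35 × ln(439/274) = 5.35 × ln(1.60219) = 5.35 × 0.47137 = 2.5218 W/m².

ΔF = 2.52 W/m²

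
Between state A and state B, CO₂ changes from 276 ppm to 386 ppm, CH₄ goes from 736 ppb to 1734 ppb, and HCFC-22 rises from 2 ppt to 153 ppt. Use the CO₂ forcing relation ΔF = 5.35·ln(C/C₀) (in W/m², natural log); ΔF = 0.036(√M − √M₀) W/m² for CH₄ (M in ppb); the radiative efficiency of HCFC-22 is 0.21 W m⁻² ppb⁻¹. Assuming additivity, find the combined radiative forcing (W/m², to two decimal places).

ΔF = 2.35 W/m²

CO₂: 5.35 × ln(386/276) = 5.35 × ln(1.39855) = 5.35 × 0.33544 = 1.7946 W/m².
CH₄: 0.036 × (√1734 − √736) = 0.036 × (41.6413 − 27.1293) = 0.036 × 14.5120 = 0.5224 W/m².
HCFC-22: Δ = 153 − 2 = 151 ppt = 0.151 ppb; ΔF = 0.21 × 0.151 = 0.0317 W/m².
Total ΔF = 1.7946 + 0.5224 + 0.0317 = 2.3487 W/m².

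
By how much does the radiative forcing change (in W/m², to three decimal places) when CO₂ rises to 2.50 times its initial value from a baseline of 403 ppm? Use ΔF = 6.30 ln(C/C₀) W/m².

ΔF = 5.773 W/m²

Because the forcing depends only on the ratio C/C₀, the initial concentration does not enter.
ΔF = 6.30 × ln(2.50) = 6.30 × 0.91629 = 5.7726 W/m².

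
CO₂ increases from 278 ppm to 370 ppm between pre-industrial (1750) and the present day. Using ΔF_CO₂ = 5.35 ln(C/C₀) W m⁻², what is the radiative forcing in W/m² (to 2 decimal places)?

ΔF = 1.53 W/m²

CO₂: 5.35 × ln(370/278) = 5.35 × ln(1.33094) = 5.35 × 0.28589 = 1.5295 W/m².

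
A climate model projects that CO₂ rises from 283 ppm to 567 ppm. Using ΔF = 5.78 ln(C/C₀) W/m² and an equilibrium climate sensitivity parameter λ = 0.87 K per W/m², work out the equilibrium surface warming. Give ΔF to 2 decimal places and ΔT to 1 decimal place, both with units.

CO₂: 5.78 × ln(567/283) = 5.78 × ln(2.00353) = 5.78 × 0.69491 = 4.0166 W/m².
ΔT = λ ΔF = 0.87 × 4.02 = 3.4974 K.

ΔF = 4.02 W/m²; ΔT = 3.5 K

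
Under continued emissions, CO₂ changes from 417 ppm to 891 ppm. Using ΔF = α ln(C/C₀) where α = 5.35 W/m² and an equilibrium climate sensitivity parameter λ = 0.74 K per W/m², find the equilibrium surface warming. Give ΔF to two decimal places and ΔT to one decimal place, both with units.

CO₂: 5.35 × ln(891/417) = 5.35 × ln(2.13669) = 5.35 × 0.75926 = 4.0620 W/m².
ΔT = λ ΔF = 0.74 × 4.06 = 3.0044 K.

ΔF = 4.06 W/m²; ΔT = 3.0 K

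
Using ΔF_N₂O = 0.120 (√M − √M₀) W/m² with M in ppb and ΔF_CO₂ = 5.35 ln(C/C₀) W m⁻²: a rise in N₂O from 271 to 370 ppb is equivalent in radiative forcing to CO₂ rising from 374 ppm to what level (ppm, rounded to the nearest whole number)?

C ≈ 398 ppm

N₂O forcing: 0.120 × (√370 − √271) = 0.120 × (19.2354 − 16.4621) = 0.120 × 2.7733 = 0.33280 W/m².
Set 5.35 ln(C/374) = 0.33280: ln(C/374) = 0.33280/5.35 = 0.06221, so C = 374 × e^0.06221 = 374 × 1.06419 = 398.01 ppm.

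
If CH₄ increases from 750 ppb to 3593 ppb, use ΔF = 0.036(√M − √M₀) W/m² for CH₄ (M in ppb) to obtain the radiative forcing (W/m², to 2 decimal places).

CH₄: 0.036 × (√3593 − √750) = 0.036 × (59.9416 − 27.3861) = 0.036 × 32.5555 = 1.1720 W/m².

ΔF = 1.17 W/m²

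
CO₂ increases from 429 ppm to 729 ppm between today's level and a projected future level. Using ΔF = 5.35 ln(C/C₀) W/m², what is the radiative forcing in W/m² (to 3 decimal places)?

ΔF = 2.837 W/m²

CO₂: 5.35 × ln(729/429) = 5.35 × ln(1.69930) = 5.35 × 0.53022 = 2.8367 W/m².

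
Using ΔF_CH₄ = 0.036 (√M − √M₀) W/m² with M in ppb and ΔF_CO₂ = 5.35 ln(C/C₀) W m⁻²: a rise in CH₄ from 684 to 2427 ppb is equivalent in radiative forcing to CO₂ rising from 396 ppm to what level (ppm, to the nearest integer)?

CH₄ forcing: 0.036 × (√2427 − √684) = 0.036 × (49.2646 − 26.1534) = 0.036 × 23.1112 = 0.83200 W/m².
Set 5.35 ln(C/396) = 0.83200: ln(C/396) = 0.83200/5.35 = 0.15551, so C = 396 × e^0.15551 = 396 × 1.16825 = 462.63 ppm.

C ≈ 463 ppm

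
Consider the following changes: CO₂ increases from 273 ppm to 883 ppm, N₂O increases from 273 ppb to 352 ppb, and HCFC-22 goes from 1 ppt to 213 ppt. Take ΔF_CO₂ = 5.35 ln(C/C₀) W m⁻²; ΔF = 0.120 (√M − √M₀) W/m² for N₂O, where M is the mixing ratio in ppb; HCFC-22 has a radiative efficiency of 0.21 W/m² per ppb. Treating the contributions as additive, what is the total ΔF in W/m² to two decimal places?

CO₂: 5.35 × ln(883/273) = 5.35 × ln(3.23443) = 5.35 × 1.17385 = 6.2801 W/m².
N₂O: 0.120 × (√352 − √273) = 0.120 × (18.7617 − 16.5227) = 0.120 × 2.2390 = 0.2687 W/m².
HCFC-22: Δ = 213 − 1 = 212 ppt = 0.212 ppb; ΔF = 0.21 × 0.212 = 0.0445 W/m².
Total ΔF = 6.2801 + 0.2687 + 0.0445 = 6.5933 W/m².

ΔF = 6.59 W/m²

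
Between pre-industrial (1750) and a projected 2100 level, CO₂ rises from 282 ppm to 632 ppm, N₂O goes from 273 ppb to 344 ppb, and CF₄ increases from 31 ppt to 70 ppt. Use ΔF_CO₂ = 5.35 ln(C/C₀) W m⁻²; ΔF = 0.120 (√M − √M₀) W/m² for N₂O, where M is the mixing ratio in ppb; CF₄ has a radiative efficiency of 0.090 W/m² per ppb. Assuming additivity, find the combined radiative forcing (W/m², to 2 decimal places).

CO₂: 5.35 × ln(632/282) = 5.35 × ln(2.24113) = 5.35 × 0.80698 = 4.3173 W/m².
N₂O: 0.120 × (√344 − √273) = 0.120 × (18.5472 − 16.5227) = 0.120 × 2.0245 = 0.2429 W/m².
CF₄: Δ = 70 − 31 = 39 ppt = 0.039 ppb; ΔF = 0.090 × 0.039 = 0.0035 W/m².
Total ΔF = 4.3173 + 0.2429 + 0.0035 = 4.5637 W/m².

ΔF = 4.56 W/m²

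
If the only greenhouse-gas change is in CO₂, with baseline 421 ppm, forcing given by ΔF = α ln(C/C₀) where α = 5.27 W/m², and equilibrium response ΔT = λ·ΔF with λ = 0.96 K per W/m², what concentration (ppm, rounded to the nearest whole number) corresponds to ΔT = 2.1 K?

C ≈ 638 ppm

Required forcing: ΔF = ΔT/λ = 2.1/0.96 = 2.1875 W/m².
Then ln(C/421) = ΔF/5.27 = 2.1875/5.27 = 0.41509.
So C = 421 × e^0.41509 = 421 × 1.51451 = 637.61 ppm.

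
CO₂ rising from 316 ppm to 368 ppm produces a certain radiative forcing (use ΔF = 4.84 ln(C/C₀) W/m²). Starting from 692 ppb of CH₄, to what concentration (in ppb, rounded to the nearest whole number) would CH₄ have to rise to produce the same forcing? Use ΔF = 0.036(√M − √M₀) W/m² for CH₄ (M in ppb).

M ≈ 2189 ppb

CO₂ forcing: 4.84 × ln(368/316) = 4.84 × 0.152341 = 0.73733 W/m².
Set 0.036(√M − √692) = 0.73733: √M = 0.73733/0.036 + √692 = 20.4814 + 26.3059 = 46.7873.
M = (46.7873)² = 2189.05 ppb.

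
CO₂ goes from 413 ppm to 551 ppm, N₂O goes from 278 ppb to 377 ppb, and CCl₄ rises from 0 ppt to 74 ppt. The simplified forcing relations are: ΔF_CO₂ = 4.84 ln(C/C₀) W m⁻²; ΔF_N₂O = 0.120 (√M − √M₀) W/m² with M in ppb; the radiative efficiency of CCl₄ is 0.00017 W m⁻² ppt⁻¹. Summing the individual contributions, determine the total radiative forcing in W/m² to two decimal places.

ΔF = 1.74 W/m²

CO₂: 4.84 × ln(551/413) = 4.84 × ln(1.33414) = 4.84 × 0.28829 = 1.3953 W/m².
N₂O: 0.120 × (√377 − √278) = 0.120 × (19.4165 − 16.6733) = 0.120 × 2.7432 = 0.3292 W/m².
CCl₄: ΔF = 0.00017 × (74 − 0) = 0.00017 × 74 = 0.0126 W/m².
Total ΔF = 1.3953 + 0.3292 + 0.0126 = 1.7371 W/m².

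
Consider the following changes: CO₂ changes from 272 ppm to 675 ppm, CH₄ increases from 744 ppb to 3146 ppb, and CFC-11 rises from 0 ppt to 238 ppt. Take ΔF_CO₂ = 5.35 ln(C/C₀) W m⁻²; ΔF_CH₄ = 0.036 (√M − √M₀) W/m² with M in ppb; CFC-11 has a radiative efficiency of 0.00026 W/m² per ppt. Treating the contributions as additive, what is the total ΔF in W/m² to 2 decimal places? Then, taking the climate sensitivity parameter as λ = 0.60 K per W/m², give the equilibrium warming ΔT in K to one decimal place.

CO₂: 5.35 × ln(675/272) = 5.35 × ln(2.48162) = 5.35 × 0.90891 = 4.8627 W/m².
CH₄: 0.036 × (√3146 − √744) = 0.036 × (56.0892 − 27.2764) = 0.036 × 28.8128 = 1.0373 W/m².
CFC-11: ΔF = 0.00026 × (238 − 0) = 0.00026 × 238 = 0.0619 W/m².
Total ΔF = 4.8627 + 1.0373 + 0.0619 = 5.9619 W/m².
ΔT = λ ΔF = 0.60 × 5.96 = 3.5760 K.

ΔF = 5.96 W/m²; ΔT = 3.6 K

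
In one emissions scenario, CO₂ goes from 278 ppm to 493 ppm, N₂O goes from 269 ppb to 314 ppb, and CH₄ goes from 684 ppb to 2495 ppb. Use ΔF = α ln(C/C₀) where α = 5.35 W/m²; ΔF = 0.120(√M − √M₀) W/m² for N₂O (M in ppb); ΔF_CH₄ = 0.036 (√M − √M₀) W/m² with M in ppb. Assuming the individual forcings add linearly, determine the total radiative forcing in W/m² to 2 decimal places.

ΔF = 4.08 W/m²

CO₂: 5.35 × ln(493/278) = 5.35 × ln(1.77338) = 5.35 × 0.57289 = 3.0650 W/m².
N₂O: 0.120 × (√314 − √269) = 0.120 × (17.7200 − 16.4012) = 0.120 × 1.3188 = 0.1583 W/m².
CH₄: 0.036 × (√2495 − √684) = 0.036 × (49.9500 − 26.1534) = 0.036 × 23.7966 = 0.8567 W/m².
Total ΔF = 3.0650 + 0.1583 + 0.8567 = 4.0800 W/m².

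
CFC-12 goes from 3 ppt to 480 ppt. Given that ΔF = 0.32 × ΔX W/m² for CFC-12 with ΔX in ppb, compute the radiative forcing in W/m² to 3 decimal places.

ΔF = 0.153 W/m²

CFC-12: Δ = 480 − 3 = 477 ppt = 0.477 ppb; ΔF = 0.32 × 0.477 = 0.1526 W/m².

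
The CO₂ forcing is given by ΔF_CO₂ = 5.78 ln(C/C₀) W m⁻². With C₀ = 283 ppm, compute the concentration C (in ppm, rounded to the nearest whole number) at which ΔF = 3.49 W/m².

Set 5.78 ln(C/283) = 3.49, so ln(C/283) = 3.49/5.78 = 0.60381.
Then C/283 = e^0.60381 = 1.82907, giving C = 283 × 1.82907 = 517.63 ppm.

C ≈ 518 ppm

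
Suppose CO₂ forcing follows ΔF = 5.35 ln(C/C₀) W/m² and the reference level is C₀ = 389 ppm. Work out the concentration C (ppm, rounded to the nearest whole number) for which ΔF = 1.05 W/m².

C ≈ 473 ppm

Set 5.35 ln(C/389) = 1.05, so ln(C/389) = 1.05/5.35 = 0.19626.
Then C/389 = e^0.19626 = 1.21684, giving C = 389 × 1.21684 = 473.35 ppm.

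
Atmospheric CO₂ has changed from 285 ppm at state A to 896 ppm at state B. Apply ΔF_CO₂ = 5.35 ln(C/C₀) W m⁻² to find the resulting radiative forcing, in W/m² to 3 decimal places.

ΔF = 6.128 W/m²

CO₂: 5.35 × ln(896/285) = 5.35 × ln(3.14386) = 5.35 × 1.14545 = 6.1282 W/m².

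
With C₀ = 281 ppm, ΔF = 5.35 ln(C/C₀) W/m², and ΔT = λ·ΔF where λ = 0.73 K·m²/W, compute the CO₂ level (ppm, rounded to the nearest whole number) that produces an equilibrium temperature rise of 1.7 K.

C ≈ 434 ppm

Required forcing: ΔF = ΔT/λ = 1.7/0.73 = 2.3288 W/m².
Then ln(C/281) = ΔF/5.35 = 2.3288/5.35 = 0.43529.
So C = 281 × e^0.43529 = 281 × 1.54541 = 434.26 ppm.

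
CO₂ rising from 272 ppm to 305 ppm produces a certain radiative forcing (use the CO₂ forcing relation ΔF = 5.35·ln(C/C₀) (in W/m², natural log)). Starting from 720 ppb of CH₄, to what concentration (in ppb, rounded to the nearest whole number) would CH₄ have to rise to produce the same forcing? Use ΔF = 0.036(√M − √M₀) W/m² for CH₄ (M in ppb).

M ≈ 1923 ppb

CO₂ forcing: 5.35 × ln(305/272) = 5.35 × 0.114510 = 0.61263 W/m².
Set 0.036(√M − √720) = 0.61263: √M = 0.61263/0.036 + √720 = 17.0175 + 26.8328 = 43.8503.
M = (43.8503)² = 1922.85 ppb.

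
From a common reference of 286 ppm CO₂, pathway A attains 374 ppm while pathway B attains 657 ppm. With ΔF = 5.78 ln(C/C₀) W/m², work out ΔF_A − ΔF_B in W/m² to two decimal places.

ΔF_A = 5.78 ln(374/286) = 5.78 × 0.26826 = 1.5505 W/m².
ΔF_B = 5.78 ln(657/286) = 5.78 × 0.83169 = 4.8072 W/m².
Difference: 1.5505 − 4.8072 = -3.2567 W/m².

ΔF_A − ΔF_B = -3.26 W/m²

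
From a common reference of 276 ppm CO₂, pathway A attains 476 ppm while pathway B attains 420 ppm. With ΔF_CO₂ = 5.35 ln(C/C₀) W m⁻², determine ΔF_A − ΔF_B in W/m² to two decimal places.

ΔF_A − ΔF_B = 0.67 W/m²

ΔF_A = 5.35 ln(476/276) = 5.35 × 0.54502 = 2.9159 W/m².
ΔF_B = 5.35 ln(420/276) = 5.35 × 0.41985 = 2.2462 W/m².
Difference: 2.9159 − 2.2462 = 0.6697 W/m².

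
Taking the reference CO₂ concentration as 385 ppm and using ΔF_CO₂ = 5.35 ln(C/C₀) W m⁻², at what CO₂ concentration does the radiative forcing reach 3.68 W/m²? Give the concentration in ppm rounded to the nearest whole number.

Set 5.35 ln(C/385) = 3.68, so ln(C/385) = 3.68/5.35 = 0.68785.
Then C/385 = e^0.68785 = 1.98943, giving C = 385 × 1.98943 = 765.93 ppm.

C ≈ 766 ppm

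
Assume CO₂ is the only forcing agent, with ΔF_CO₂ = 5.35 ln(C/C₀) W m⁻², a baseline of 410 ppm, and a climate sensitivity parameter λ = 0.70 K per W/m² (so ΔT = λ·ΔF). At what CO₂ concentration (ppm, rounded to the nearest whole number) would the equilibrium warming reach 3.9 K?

C ≈ 1162 ppm

Required forcing: ΔF = ΔT/λ = 3.9/0.70 = 5.5714 W/m².
Then ln(C/410) = ΔF/5.35 = 5.5714/5.35 = 1.04138.
So C = 410 × e^1.04138 = 410 × 2.83312 = 1161.58 ppm.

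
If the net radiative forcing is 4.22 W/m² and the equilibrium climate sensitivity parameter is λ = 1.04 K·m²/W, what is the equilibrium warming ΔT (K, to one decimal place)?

ΔT = λ ΔF = 1.04 × 4.22 = 4.3888 K.

ΔT = 4.4 K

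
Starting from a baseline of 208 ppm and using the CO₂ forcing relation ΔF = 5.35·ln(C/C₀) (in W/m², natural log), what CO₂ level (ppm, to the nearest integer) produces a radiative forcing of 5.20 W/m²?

C ≈ 550 ppm

Set 5.35 ln(C/208) = 5.20, so ln(C/208) = 5.20/5.35 = 0.97196.
Then C/208 = e^0.97196 = 2.64312, giving C = 208 × 2.64312 = 549.77 ppm.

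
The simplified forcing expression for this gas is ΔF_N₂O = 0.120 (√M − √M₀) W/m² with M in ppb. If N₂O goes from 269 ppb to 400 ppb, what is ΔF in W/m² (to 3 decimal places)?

ΔF = 0.432 W/m²

N₂O: 0.120 × (√400 − √269) = 0.120 × (20.0000 − 16.4012) = 0.120 × 3.5988 = 0.4319 W/m².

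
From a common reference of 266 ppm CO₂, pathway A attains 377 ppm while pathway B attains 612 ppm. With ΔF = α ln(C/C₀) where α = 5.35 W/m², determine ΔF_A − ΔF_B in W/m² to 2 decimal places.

ΔF_A − ΔF_B = -2.59 W/m²

ΔF_A = 5.35 ln(377/266) = 5.35 × 0.34875 = 1.8658 W/m².
ΔF_B = 5.35 ln(612/266) = 5.35 × 0.83324 = 4.4578 W/m².
Difference: 1.8658 − 4.4578 = -2.5920 W/m².
(Equivalently, ΔF_A − ΔF_B = 5.35 ln(377/612) = 5.35 × -0.48449 = -2.5920 W/m².)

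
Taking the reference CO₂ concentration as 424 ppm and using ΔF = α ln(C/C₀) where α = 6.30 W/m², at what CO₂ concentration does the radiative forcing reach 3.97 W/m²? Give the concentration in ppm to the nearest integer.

Set 6.30 ln(C/424) = 3.97, so ln(C/424) = 3.97/6.30 = 0.63016.
Then C/424 = e^0.63016 = 1.87791, giving C = 424 × 1.87791 = 796.23 ppm.

C ≈ 796 ppm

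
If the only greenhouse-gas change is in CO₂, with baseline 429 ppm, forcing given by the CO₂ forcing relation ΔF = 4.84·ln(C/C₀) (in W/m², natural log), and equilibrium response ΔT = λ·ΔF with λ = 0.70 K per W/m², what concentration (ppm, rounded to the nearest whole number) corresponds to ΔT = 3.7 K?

Required forcing: ΔF = ΔT/λ = 3.7/0.70 = 5.2857 W/m².
Then ln(C/429) = ΔF/4.84 = 5.2857/4.84 = 1.09209.
So C = 429 × e^1.09209 = 429 × 2.98050 = 1278.63 ppm.

C ≈ 1279 ppm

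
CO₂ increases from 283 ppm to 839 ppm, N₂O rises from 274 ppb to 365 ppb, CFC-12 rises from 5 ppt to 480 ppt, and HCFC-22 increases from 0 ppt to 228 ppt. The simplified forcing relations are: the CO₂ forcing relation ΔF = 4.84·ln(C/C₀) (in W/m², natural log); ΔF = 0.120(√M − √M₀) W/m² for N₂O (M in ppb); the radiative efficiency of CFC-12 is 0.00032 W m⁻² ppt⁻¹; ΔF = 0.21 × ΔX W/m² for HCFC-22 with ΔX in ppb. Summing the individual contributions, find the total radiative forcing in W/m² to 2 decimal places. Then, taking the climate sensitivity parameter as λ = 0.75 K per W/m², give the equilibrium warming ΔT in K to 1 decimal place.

ΔF = 5.77 W/m²; ΔT = 4.3 K

CO₂: 4.84 × ln(839/283) = 4.84 × ln(2.96466) = 4.84 × 1.08676 = 5.2599 W/m².
N₂O: 0.120 × (√365 − √274) = 0.120 × (19.1050 − 16.5529) = 0.120 × 2.5521 = 0.3063 W/m².
CFC-12: ΔF = 0.00032 × (480 − 5) = 0.00032 × 475 = 0.1520 W/m².
HCFC-22: Δ = 228 − 0 = 228 ppt = 0.228 ppb; ΔF = 0.21 × 0.228 = 0.0479 W/m².
Total ΔF = 5.2599 + 0.3063 + 0.1520 + 0.0479 = 5.7661 W/m².
ΔT = λ ΔF = 0.75 × 5.77 = 4.3275 K.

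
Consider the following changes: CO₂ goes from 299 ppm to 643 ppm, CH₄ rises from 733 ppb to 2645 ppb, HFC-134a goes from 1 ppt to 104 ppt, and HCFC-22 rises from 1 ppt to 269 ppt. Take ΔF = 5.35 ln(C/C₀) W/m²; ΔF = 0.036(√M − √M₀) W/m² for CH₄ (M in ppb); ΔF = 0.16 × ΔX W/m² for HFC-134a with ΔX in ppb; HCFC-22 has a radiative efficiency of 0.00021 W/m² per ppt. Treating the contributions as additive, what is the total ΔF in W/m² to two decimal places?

ΔF = 5.05 W/m²

CO₂: 5.35 × ln(643/299) = 5.35 × ln(2.15050) = 5.35 × 0.76570 = 4.0965 W/m².
CH₄: 0.036 × (√2645 − √733) = 0.036 × (51.4296 − 27.0740) = 0.036 × 24.3556 = 0.8768 W/m².
HFC-134a: Δ = 104 − 1 = 103 ppt = 0.103 ppb; ΔF = 0.16 × 0.103 = 0.0165 W/m².
HCFC-22: ΔF = 0.00021 × (269 − 1) = 0.00021 × 268 = 0.0563 W/m².
Total ΔF = 4.0965 + 0.8768 + 0.0165 + 0.0563 = 5.0461 W/m².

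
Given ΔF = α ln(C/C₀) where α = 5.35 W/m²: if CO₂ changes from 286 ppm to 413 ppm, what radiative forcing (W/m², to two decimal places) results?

ΔF = 1.97 W/m²

CO₂: 5.35 × ln(413/286) = 5.35 × ln(1.44406) = 5.35 × 0.36746 = 1.9659 W/m².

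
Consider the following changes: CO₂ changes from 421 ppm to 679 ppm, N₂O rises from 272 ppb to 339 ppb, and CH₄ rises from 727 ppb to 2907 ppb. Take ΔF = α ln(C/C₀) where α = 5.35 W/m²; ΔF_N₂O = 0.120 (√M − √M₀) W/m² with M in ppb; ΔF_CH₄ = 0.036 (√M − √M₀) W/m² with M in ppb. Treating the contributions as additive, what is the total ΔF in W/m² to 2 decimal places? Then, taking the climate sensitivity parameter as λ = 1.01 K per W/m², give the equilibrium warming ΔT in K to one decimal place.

ΔF = 3.76 W/m²; ΔT = 3.8 K

CO₂: 5.35 × ln(679/421) = 5.35 × ln(1.61283) = 5.35 × 0.47799 = 2.5572 W/m².
N₂O: 0.120 × (√339 − √272) = 0.120 × (18.4120 − 16.4924) = 0.120 × 1.9196 = 0.2304 W/m².
CH₄: 0.036 × (√2907 − √727) = 0.036 × (53.9166 − 26.9629) = 0.036 × 26.9537 = 0.9703 W/m².
Total ΔF = 2.5572 + 0.2304 + 0.9703 = 3.7579 W/m².
ΔT = λ ΔF = 1.01 × 3.76 = 3.7976 K.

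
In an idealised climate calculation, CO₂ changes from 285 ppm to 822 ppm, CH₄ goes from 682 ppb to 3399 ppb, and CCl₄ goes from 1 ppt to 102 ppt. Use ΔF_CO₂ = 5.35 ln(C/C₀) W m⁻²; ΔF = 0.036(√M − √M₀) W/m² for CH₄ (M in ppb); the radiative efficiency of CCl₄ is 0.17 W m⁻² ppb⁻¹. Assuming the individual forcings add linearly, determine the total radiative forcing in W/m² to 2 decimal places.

ΔF = 6.84 W/m²

CO₂: 5.35 × ln(822/285) = 5.35 × ln(2.88421) = 5.35 × 1.05925 = 5.6670 W/m².
CH₄: 0.036 × (√3399 − √682) = 0.036 × (58.3009 − 26.1151) = 0.036 × 32.1858 = 1.1587 W/m².
CCl₄: Δ = 102 − 1 = 101 ppt = 0.101 ppb; ΔF = 0.17 × 0.101 = 0.0172 W/m².
Total ΔF = 5.6670 + 1.1587 + 0.0172 = 6.8429 W/m².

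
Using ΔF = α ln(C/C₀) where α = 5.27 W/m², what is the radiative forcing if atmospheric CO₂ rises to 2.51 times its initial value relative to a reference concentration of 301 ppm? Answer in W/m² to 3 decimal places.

Because the forcing depends only on the ratio C/C₀, the initial concentration does not enter.
ΔF = 5.27 × ln(2.51) = 5.27 × 0.92028 = 4.8499 W/m².

ΔF = 4.850 W/m²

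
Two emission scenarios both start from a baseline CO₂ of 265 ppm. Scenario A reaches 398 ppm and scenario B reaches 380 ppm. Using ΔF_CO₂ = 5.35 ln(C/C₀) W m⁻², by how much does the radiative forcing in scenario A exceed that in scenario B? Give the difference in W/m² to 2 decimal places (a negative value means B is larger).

ΔF_A = 5.35 ln(398/265) = 5.35 × 0.40672 = 2.1760 W/m².
ΔF_B = 5.35 ln(380/265) = 5.35 × 0.36044 = 1.9284 W/m².
Difference: 2.1760 − 1.9284 = 0.2476 W/m².
(Equivalently, ΔF_A − ΔF_B = 5.35 ln(398/380) = 5.35 × 0.04628 = 0.2476 W/m².)

ΔF_A − ΔF_B = 0.25 W/m²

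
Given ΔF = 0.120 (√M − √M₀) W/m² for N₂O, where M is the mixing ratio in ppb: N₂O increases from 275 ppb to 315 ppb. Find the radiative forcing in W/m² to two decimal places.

N₂O: 0.120 × (√315 − √275) = 0.120 × (17.7482 − 16.5831) = 0.120 × 1.1651 = 0.1398 W/m².

ΔF = 0.14 W/m²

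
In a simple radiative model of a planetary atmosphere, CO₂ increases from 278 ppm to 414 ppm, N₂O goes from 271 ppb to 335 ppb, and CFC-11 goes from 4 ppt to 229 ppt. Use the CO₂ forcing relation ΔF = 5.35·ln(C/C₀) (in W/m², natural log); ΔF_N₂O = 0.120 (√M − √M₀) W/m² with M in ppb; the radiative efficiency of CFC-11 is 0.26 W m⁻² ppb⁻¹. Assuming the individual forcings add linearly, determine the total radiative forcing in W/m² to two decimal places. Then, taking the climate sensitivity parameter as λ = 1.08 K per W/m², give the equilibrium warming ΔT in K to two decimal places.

ΔF = 2.41 W/m²; ΔT = 2.60 K

CO₂: 5.35 × ln(414/278) = 5.35 × ln(1.48921) = 5.35 × 0.39825 = 2.1306 W/m².
N₂O: 0.120 × (√335 − √271) = 0.120 × (18.3030 − 16.4621) = 0.120 × 1.8409 = 0.2209 W/m².
CFC-11: Δ = 229 − 4 = 225 ppt = 0.225 ppb; ΔF = 0.26 × 0.225 = 0.0585 W/m².
Total ΔF = 2.1306 + 0.2209 + 0.0585 = 2.4100 W/m².
ΔT = λ ΔF = 1.08 × 2.41 = 2.6028 K.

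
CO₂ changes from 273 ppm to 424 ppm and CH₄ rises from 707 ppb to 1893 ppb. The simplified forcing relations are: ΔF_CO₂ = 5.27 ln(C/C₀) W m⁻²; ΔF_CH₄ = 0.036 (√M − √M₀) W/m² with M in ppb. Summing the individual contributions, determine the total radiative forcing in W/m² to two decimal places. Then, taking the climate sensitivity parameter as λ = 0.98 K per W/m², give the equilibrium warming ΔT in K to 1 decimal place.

CO₂: 5.27 × ln(424/273) = 5.27 × ln(1.55311) = 5.27 × 0.44026 = 2.3202 W/m².
CH₄: 0.036 × (√1893 − √707) = 0.036 × (43.5086 − 26.5895) = 0.036 × 16.9191 = 0.6091 W/m².
Total ΔF = 2.3202 + 0.6091 = 2.9293 W/m².
ΔT = λ ΔF = 0.98 × 2.93 = 2.8714 K.

ΔF = 2.93 W/m²; ΔT = 2.9 K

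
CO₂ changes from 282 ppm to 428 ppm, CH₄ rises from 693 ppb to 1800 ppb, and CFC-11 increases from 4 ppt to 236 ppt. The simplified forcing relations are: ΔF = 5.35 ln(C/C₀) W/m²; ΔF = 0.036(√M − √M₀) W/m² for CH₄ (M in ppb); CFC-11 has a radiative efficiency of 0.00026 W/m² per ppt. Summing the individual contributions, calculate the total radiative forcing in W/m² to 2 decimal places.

ΔF = 2.87 W/m²

CO₂: 5.35 × ln(428/282) = 5.35 × ln(1.51773) = 5.35 × 0.41722 = 2.2321 W/m².
CH₄: 0.036 × (√1800 − √693) = 0.036 × (42.4264 − 26.3249) = 0.036 × 16.1015 = 0.5797 W/m².
CFC-11: ΔF = 0.00026 × (236 − 4) = 0.00026 × 232 = 0.0603 W/m².
Total ΔF = 2.2321 + 0.5797 + 0.0603 = 2.8721 W/m².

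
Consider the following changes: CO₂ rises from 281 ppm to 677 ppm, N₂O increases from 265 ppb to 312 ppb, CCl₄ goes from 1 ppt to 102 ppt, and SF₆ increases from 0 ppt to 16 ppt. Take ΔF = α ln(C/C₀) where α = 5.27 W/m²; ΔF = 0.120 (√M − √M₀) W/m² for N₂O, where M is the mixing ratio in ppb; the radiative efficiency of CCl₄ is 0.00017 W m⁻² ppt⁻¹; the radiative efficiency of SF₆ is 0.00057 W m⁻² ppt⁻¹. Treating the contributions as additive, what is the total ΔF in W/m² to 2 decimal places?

CO₂: 5.27 × ln(677/281) = 5.27 × ln(2.40925) = 5.27 × 0.87932 = 4.6340 W/m².
N₂O: 0.120 × (√312 − √265) = 0.120 × (17.6635 − 16.2788) = 0.120 × 1.3847 = 0.1662 W/m².
CCl₄: ΔF = 0.00017 × (102 − 1) = 0.00017 × 101 = 0.0172 W/m².
SF₆: ΔF = 0.00057 × (16 − 0) = 0.00057 × 16 = 0.0091 W/m².
Total ΔF = 4.6340 + 0.1662 + 0.0172 + 0.0091 = 4.8265 W/m².

ΔF = 4.83 W/m²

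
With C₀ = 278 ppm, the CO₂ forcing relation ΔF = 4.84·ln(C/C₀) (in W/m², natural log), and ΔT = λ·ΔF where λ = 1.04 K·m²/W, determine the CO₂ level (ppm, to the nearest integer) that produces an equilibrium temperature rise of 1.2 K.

C ≈ 353 ppm

Required forcing: ΔF = ΔT/λ = 1.2/1.04 = 1.1538 W/m².
Then ln(C/278) = ΔF/4.84 = 1.1538/4.84 = 0.23839.
So C = 278 × e^0.23839 = 278 × 1.26920 = 352.84 ppm.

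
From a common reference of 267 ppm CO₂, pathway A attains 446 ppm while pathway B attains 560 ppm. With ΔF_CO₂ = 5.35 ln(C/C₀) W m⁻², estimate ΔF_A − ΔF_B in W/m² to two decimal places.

ΔF_A = 5.35 ln(446/267) = 5.35 × 0.51307 = 2.7449 W/m².
ΔF_B = 5.35 ln(560/267) = 5.35 × 0.74069 = 3.9627 W/m².
Difference: 2.7449 − 3.9627 = -1.2178 W/m².

ΔF_A − ΔF_B = -1.22 W/m²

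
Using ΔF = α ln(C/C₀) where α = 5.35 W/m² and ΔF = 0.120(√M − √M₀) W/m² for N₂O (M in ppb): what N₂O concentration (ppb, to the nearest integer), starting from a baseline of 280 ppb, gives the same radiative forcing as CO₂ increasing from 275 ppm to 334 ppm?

CO₂ forcing: 5.35 × ln(334/275) = 5.35 × 0.194370 = 1.03988 W/m².
Set 0.120(√M − √280) = 1.03988: √M = 1.03988/0.120 + √280 = 8.6657 + 16.7332 = 25.3989.
M = (25.3989)² = 645.10 ppb.

M ≈ 645 ppb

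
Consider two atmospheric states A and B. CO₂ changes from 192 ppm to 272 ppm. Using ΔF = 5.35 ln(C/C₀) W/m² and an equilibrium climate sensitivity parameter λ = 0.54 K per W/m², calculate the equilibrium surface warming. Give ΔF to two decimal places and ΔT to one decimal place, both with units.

ΔF = 1.86 W/m²; ΔT = 1.0 K

CO₂: 5.35 × ln(272/192) = 5.35 × ln(1.41667) = 5.35 × 0.34831 = 1.8635 W/m².
ΔT = λ ΔF = 0.54 × 1.86 = 1.0044 K.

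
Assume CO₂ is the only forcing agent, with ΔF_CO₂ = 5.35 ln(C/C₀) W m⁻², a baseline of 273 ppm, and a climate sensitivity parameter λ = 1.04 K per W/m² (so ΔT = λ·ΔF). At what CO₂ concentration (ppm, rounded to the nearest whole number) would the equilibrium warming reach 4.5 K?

C ≈ 613 ppm

Required forcing: ΔF = ΔT/λ = 4.5/1.04 = 4.3269 W/m².
Then ln(C/273) = ΔF/5.35 = 4.3269/5.35 = 0.80877.
So C = 273 × e^0.80877 = 273 × 2.24514 = 612.92 ppm.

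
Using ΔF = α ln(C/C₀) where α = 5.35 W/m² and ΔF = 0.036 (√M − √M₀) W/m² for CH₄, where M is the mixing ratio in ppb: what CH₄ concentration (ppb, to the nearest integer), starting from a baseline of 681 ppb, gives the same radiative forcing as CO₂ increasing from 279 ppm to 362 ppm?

M ≈ 4199 ppb

CO₂ forcing: 5.35 × ln(362/279) = 5.35 × 0.260432 = 1.39331 W/m².
Set 0.036(√M − √681) = 1.39331: √M = 1.39331/0.036 + √681 = 38.7031 + 26.0960 = 64.7991.
M = (64.7991)² = 4198.92 ppb.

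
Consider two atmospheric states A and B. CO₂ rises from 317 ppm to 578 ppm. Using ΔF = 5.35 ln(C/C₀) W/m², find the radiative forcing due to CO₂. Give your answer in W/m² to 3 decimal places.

CO₂: 5.35 × ln(578/317) = 5.35 × ln(1.82334) = 5.35 × 0.60067 = 3.2136 W/m².

ΔF = 3.214 W/m²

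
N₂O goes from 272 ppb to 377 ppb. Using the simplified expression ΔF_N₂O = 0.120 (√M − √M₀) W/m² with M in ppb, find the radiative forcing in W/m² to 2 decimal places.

N₂O: 0.120 × (√377 − √272) = 0.120 × (19.4165 − 16.4924) = 0.120 × 2.9241 = 0.3509 W/m².

ΔF = 0.35 W/m²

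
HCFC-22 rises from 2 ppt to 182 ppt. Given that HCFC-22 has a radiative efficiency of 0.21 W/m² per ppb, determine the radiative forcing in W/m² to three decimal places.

ΔF = 0.038 W/m²

HCFC-22: Δ = 182 − 2 = 180 ppt = 0.180 ppb; ΔF = 0.21 × 0.180 = 0.0378 W/m².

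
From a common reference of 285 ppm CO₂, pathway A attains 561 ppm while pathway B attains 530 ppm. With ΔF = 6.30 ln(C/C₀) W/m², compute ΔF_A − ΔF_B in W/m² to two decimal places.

ΔF_A − ΔF_B = 0.36 W/m²

ΔF_A = 6.30 ln(561/285) = 6.30 × 0.67723 = 4.2665 W/m².
ΔF_B = 6.30 ln(530/285) = 6.30 × 0.62039 = 3.9085 W/m².
Difference: 4.2665 − 3.9085 = 0.3580 W/m².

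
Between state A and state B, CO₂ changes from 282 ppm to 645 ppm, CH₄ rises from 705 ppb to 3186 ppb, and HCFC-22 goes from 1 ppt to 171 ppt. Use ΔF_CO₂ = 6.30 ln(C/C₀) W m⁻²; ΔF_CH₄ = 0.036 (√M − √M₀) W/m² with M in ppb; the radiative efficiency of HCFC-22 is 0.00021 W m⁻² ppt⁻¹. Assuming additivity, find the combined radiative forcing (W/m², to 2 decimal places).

ΔF = 6.32 W/m²

CO₂: 6.30 × ln(645/282) = 6.30 × ln(2.28723) = 6.30 × 0.82734 = 5.2122 W/m².
CH₄: 0.036 × (√3186 − √705) = 0.036 × (56.4447 − 26.5518) = 0.036 × 29.8929 = 1.0761 W/m².
HCFC-22: ΔF = 0.00021 × (171 − 1) = 0.00021 × 170 = 0.0357 W/m².
Total ΔF = 5.2122 + 1.0761 + 0.0357 = 6.3240 W/m².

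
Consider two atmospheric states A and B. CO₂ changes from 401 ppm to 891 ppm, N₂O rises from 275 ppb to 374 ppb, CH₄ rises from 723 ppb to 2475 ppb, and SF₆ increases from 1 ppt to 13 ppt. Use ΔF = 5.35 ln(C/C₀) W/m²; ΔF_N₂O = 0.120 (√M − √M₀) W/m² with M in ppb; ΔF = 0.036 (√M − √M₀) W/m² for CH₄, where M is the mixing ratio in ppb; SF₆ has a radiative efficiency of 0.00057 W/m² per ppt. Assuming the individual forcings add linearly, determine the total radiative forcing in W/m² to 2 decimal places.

CO₂: 5.35 × ln(891/401) = 5.35 × ln(2.22195) = 5.35 × 0.79839 = 4.2714 W/m².
N₂O: 0.120 × (√374 − √275) = 0.120 × (19.3391 − 16.5831) = 0.120 × 2.7560 = 0.3307 W/m².
CH₄: 0.036 × (√2475 − √723) = 0.036 × (49.7494 − 26.8887) = 0.036 × 22.8607 = 0.8230 W/m².
SF₆: ΔF = 0.00057 × (13 − 1) = 0.00057 × 12 = 0.0068 W/m².
Total ΔF = 4.2714 + 0.3307 + 0.8230 + 0.0068 = 5.4319 W/m².

ΔF = 5.43 W/m²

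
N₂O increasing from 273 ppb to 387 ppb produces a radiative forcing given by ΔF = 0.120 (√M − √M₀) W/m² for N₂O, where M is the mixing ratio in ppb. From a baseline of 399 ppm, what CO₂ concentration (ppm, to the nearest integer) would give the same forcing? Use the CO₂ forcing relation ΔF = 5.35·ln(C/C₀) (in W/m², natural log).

N₂O forcing: 0.120 × (√387 − √273) = 0.120 × (19.6723 − 16.5227) = 0.120 × 3.1496 = 0.37795 W/m².
Set 5.35 ln(C/399) = 0.37795: ln(C/399) = 0.37795/5.35 = 0.07064, so C = 399 × e^0.07064 = 399 × 1.07319 = 428.20 ppm.

C ≈ 428 ppm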